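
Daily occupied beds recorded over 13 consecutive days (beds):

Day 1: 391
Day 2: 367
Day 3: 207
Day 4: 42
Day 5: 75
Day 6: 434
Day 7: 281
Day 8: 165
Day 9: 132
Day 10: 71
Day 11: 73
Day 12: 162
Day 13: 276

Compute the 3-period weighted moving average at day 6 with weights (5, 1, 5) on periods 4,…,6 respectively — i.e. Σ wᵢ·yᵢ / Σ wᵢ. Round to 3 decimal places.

Weighted sum: 5·42 + 1·75 + 5·434 = 210 + 75 + 2170 = 2455
Weight total: 5 + 1 + 5 = 11
WMA = 2455 / 11 = 223.182

223.182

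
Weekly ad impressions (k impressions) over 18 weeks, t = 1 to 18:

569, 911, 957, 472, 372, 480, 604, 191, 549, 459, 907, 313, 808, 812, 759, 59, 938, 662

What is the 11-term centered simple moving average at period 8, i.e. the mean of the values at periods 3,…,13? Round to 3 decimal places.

555.636

Sum of periods 3–13: 957 + 472 + 372 + 480 + 604 + 191 + 549 + 459 + 907 + 313 + 808 = 6112
Divide by 11: 6112 / 11 = 555.636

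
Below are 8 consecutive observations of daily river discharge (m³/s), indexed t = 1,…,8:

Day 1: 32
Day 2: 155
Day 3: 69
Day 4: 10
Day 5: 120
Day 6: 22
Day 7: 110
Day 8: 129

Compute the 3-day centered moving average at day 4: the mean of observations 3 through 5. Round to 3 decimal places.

66.333

Sum of periods 3–5: 69 + 10 + 120 = 199
Divide by 3: 199 / 3 = 66.333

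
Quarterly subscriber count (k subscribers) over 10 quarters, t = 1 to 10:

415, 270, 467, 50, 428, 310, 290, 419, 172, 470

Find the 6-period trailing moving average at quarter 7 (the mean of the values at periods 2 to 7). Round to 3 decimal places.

Sum of periods 2–7: 270 + 467 + 50 + 428 + 310 + 290 = 1815
Divide by 6: 1815 / 6 = 302.500

302.500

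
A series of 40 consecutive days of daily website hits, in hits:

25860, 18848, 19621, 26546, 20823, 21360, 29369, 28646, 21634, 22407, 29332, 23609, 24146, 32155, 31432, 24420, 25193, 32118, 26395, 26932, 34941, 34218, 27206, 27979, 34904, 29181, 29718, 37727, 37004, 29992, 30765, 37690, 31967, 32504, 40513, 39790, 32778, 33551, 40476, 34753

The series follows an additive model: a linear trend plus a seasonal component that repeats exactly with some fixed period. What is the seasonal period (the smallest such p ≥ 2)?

7

First differences y_{t+1} − y_t: -7012, 773, 6925, -5723, 537, 8009, -723, -7012, 773, 6925, -5723, 537, 8009, -723, -7012, 773, …
The difference pattern repeats every 7 terms and not for any smaller step, so p = 7.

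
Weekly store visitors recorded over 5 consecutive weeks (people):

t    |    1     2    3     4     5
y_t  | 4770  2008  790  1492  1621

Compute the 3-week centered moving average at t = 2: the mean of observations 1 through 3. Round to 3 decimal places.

Sum of periods 1–3: 4770 + 2008 + 790 = 7568
Divide by 3: 7568 / 3 = 2522.667

2522.667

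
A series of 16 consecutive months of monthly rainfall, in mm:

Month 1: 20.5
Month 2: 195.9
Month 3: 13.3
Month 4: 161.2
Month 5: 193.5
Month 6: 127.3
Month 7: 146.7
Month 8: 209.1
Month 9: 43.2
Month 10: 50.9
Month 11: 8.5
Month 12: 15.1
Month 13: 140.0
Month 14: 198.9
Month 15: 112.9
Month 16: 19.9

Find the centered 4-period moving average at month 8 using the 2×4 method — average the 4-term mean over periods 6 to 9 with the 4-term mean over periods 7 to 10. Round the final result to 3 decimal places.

122.025

Sum over 6–9: 127.3 + 146.7 + 209.1 + 43.2 = 526.3
Sum over 7–10: 146.7 + 209.1 + 43.2 + 50.9 = 449.9
CMA at t=8 = (526.3 + 449.9) / (2·4) = 976.2 / 8 = 122.025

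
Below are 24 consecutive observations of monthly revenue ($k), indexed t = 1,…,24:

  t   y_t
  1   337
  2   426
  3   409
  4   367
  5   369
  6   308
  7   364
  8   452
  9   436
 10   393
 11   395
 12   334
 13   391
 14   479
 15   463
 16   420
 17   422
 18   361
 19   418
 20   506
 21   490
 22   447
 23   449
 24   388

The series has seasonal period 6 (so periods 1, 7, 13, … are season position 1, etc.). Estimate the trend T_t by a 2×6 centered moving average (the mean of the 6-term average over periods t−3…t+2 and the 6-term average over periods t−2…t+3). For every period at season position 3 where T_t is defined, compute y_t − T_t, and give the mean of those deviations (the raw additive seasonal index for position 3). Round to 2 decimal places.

42.56

Season position 3 occurs at t = 9, 15, 21 (where T_t is defined).
t=9: T_9 = 393.5000; y_9 − T_9 = 436 − 393.5000 = 42.5000
t=15: T_15 = 420.4167; y_15 − T_15 = 463 − 420.4167 = 42.5833
t=21: T_21 = 447.4167; y_21 − T_21 = 490 − 447.4167 = 42.5833
Mean deviation: (42.5000 + 42.5833 + 42.5833) / 3 = 42.56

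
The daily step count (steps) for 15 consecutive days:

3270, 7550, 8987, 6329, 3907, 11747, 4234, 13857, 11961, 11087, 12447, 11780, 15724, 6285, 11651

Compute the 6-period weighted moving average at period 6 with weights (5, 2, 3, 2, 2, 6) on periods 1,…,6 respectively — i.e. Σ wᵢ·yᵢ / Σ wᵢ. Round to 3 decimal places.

Weighted sum: 5·3270 + 2·7550 + 3·8987 + 2·6329 + 2·3907 + 6·11747 = 16350 + 15100 + 26961 + 12658 + 7814 + 70482 = 149365
Weight total: 5 + 2 + 3 + 2 + 2 + 6 = 20
WMA = 149365 / 20 = 7468.250

7468.250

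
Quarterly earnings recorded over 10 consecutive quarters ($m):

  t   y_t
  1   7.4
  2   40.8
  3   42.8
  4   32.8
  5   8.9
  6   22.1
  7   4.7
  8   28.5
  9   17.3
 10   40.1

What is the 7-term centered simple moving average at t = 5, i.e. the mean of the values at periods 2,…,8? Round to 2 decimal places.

25.80

Sum of periods 2–8: 40.8 + 42.8 + 32.8 + 8.9 + 22.1 + 4.7 + 28.5 = 180.6
Divide by 7: 180.6 / 7 = 25.80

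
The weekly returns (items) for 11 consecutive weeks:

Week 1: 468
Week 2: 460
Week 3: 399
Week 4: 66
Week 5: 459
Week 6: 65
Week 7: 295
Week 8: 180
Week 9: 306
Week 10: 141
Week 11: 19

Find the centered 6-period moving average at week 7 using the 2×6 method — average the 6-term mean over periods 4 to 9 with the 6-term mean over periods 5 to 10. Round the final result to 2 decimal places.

Sum over 4–9: 66 + 459 + 65 + 295 + 180 + 306 = 1371
Sum over 5–10: 459 + 65 + 295 + 180 + 306 + 141 = 1446
CMA at t=7 = (1371 + 1446) / (2·6) = 2817 / 12 = 234.75

234.75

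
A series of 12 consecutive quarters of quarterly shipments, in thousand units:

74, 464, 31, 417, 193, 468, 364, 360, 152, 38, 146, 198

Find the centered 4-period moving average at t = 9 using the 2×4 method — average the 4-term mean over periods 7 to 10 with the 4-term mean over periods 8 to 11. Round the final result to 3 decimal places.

Sum over 7–10: 364 + 360 + 152 + 38 = 914
Sum over 8–11: 360 + 152 + 38 + 146 = 696
CMA at t=9 = (914 + 696) / (2·4) = 1610 / 8 = 201.250

201.250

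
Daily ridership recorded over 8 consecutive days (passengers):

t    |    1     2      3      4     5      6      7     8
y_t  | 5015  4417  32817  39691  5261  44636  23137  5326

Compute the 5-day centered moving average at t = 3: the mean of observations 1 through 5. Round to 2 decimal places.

Sum of periods 1–5: 5015 + 4417 + 32817 + 39691 + 5261 = 87201
Divide by 5: 87201 / 5 = 17440.20

17440.20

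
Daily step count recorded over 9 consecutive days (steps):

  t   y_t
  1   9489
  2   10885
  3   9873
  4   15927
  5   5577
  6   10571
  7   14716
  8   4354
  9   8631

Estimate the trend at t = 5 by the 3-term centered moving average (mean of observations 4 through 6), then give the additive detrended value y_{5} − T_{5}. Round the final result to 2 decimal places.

-5114.67

Trend T_5 = (15927 + 5577 + 10571) / 3 = 32075/3 = 10691.6667
Detrended value: 5577 − 10691.6667 = -5114.67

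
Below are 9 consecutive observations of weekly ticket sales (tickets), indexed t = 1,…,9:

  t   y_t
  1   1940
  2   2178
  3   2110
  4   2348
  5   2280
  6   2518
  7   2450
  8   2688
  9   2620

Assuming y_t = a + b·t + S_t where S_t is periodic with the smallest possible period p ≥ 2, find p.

First differences y_{t+1} − y_t: 238, -68, 238, -68, 238, -68, …
The difference pattern repeats every 2 terms and not for any smaller step, so p = 2.

2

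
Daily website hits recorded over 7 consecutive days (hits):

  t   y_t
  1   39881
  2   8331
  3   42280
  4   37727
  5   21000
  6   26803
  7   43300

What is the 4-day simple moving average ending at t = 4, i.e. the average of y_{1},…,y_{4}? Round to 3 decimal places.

32054.750

Sum of periods 1–4: 39881 + 8331 + 42280 + 37727 = 128219
Divide by 4: 128219 / 4 = 32054.750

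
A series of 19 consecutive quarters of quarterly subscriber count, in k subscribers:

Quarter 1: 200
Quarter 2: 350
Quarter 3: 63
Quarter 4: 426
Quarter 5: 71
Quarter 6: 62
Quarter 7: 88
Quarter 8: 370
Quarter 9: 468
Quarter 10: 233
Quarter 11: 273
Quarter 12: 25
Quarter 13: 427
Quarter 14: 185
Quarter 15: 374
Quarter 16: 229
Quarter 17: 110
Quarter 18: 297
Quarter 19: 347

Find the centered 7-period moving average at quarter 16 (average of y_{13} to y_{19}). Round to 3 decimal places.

Sum of periods 13–19: 427 + 185 + 374 + 229 + 110 + 297 + 347 = 1969
Divide by 7: 1969 / 7 = 281.286

281.286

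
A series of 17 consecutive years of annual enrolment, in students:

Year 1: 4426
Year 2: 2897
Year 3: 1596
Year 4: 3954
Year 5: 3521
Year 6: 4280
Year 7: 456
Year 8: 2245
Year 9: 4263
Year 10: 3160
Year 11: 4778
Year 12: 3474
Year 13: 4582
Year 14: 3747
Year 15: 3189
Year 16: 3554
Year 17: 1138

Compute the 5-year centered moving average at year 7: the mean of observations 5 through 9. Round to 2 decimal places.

2953.00

Sum of periods 5–9: 3521 + 4280 + 456 + 2245 + 4263 = 14765
Divide by 5: 14765 / 5 = 2953.00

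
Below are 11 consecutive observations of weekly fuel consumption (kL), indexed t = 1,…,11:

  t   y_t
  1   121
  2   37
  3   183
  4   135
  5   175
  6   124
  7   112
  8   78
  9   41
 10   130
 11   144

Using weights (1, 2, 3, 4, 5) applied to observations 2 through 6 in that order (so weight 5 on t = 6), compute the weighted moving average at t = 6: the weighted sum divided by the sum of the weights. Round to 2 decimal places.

141.87

Weighted sum: 1·37 + 2·183 + 3·135 + 4·175 + 5·124 = 37 + 366 + 405 + 700 + 620 = 2128
Weight total: 1 + 2 + 3 + 4 + 5 = 15
WMA = 2128 / 15 = 141.87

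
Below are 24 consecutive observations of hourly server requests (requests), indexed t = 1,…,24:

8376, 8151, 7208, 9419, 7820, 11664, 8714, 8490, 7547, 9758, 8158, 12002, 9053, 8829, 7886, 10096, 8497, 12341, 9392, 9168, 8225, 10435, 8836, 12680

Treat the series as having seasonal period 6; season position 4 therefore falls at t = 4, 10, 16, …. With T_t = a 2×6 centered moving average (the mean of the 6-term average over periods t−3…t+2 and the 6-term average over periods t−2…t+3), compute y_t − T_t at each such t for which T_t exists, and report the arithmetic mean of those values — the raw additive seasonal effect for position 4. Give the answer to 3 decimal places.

Season position 4 occurs at t = 4, 10, 16 (where T_t is defined).
t=4: T_4 = 8801.16667; y_4 − T_4 = 9419 − 8801.16667 = 617.83333
t=10: T_10 = 9139.75000; y_10 − T_10 = 9758 − 9139.75000 = 618.25000
t=16: T_16 = 9478.58333; y_16 − T_16 = 10096 − 9478.58333 = 617.41667
Mean deviation: (617.83333 + 618.25000 + 617.41667) / 3 = 617.833

617.833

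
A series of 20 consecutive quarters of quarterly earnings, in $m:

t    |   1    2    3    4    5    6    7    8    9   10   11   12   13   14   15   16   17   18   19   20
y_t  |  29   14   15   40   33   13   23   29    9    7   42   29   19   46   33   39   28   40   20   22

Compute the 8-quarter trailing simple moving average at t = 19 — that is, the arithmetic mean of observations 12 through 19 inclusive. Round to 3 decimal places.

31.750

Sum of periods 12–19: 29 + 19 + 46 + 33 + 39 + 28 + 40 + 20 = 254
Divide by 8: 254 / 8 = 31.750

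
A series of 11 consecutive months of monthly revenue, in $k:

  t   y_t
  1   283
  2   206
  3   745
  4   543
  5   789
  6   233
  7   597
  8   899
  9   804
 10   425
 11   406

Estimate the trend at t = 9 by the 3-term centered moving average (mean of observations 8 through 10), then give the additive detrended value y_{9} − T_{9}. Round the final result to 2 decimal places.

Trend T_9 = (899 + 804 + 425) / 3 = 2128/3 = 709.3333
Detrended value: 804 − 709.3333 = 94.67

94.67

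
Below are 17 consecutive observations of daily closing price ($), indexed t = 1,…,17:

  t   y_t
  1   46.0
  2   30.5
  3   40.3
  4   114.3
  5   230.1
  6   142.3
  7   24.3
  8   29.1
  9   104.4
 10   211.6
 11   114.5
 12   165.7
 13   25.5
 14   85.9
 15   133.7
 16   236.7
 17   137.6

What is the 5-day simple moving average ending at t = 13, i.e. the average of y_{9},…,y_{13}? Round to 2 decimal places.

Sum of periods 9–13: 104.4 + 211.6 + 114.5 + 165.7 + 25.5 = 621.7
Divide by 5: 621.7 / 5 = 124.34

124.34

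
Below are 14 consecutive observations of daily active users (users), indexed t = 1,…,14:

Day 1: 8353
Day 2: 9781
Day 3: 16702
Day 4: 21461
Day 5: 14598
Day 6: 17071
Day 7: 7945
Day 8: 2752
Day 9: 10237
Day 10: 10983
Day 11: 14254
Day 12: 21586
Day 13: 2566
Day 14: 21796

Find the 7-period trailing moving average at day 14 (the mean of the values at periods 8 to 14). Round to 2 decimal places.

Sum of periods 8–14: 2752 + 10237 + 10983 + 14254 + 21586 + 2566 + 21796 = 84174
Divide by 7: 84174 / 7 = 12024.86

12024.86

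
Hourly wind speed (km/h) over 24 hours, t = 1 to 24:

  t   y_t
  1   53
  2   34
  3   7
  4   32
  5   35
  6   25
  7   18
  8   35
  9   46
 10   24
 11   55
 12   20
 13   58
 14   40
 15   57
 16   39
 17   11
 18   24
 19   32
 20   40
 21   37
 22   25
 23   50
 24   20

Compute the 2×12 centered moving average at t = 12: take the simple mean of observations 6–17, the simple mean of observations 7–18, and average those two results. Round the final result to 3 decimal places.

Sum over 6–17: 25 + 18 + 35 + 46 + 24 + 55 + 20 + 58 + 40 + 57 + 39 + 11 = 428
Sum over 7–18: 18 + 35 + 46 + 24 + 55 + 20 + 58 + 40 + 57 + 39 + 11 + 24 = 427
CMA at t=12 = (428 + 427) / (2·12) = 855 / 24 = 35.625

35.625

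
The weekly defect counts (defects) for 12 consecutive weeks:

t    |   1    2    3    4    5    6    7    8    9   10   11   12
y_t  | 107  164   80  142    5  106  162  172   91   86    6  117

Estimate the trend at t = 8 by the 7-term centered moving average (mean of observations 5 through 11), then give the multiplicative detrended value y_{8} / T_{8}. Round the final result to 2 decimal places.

Trend T_8 = (5 + 106 + 162 + 172 + 91 + 86 + 6) / 7 = 628/7 = 89.7143
Ratio to trend: 172 / 89.7143 = 1.92

1.92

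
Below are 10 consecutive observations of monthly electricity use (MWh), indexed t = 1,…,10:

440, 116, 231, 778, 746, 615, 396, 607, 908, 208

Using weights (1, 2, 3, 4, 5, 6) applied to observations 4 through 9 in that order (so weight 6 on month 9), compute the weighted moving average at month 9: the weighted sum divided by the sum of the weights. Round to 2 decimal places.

Weighted sum: 1·778 + 2·746 + 3·615 + 4·396 + 5·607 + 6·908 = 778 + 1492 + 1845 + 1584 + 3035 + 5448 = 14182
Weight total: 1 + 2 + 3 + 4 + 5 + 6 = 21
WMA = 14182 / 21 = 675.33

675.33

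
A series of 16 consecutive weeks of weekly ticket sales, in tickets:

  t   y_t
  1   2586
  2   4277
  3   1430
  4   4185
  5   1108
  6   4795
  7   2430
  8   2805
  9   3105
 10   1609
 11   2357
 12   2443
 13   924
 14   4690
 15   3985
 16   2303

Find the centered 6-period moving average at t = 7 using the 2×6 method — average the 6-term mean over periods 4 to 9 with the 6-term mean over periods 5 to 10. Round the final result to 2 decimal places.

Sum over 4–9: 4185 + 1108 + 4795 + 2430 + 2805 + 3105 = 18428
Sum over 5–10: 1108 + 4795 + 2430 + 2805 + 3105 + 1609 = 15852
CMA at t=7 = (18428 + 15852) / (2·6) = 34280 / 12 = 2856.67

2856.67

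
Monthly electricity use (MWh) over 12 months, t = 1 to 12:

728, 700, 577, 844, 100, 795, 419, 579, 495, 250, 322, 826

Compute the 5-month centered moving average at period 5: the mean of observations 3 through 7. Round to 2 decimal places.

547.00

Sum of periods 3–7: 577 + 844 + 100 + 795 + 419 = 2735
Divide by 5: 2735 / 5 = 547.00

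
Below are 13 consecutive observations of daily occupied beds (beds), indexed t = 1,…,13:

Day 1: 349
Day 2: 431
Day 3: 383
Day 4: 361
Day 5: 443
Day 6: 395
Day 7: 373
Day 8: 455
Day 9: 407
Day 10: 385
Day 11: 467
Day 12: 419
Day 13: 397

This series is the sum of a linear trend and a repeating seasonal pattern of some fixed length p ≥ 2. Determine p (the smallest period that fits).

First differences y_{t+1} − y_t: 82, -48, -22, 82, -48, -22, 82, -48, …
The difference pattern repeats every 3 terms and not for any smaller step, so p = 3.

3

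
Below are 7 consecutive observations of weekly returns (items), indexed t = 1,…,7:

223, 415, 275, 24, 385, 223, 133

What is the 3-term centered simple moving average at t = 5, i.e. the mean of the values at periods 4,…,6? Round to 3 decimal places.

Sum of periods 4–6: 24 + 385 + 223 = 632
Divide by 3: 632 / 3 = 210.667

210.667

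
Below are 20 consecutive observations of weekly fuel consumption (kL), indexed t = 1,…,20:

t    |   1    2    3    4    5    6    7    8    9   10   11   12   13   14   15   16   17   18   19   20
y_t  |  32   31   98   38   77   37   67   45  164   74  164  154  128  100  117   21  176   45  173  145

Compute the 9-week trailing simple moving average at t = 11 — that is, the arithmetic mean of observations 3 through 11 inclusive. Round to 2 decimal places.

84.89

Sum of periods 3–11: 98 + 38 + 77 + 37 + 67 + 45 + 164 + 74 + 164 = 764
Divide by 9: 764 / 9 = 84.89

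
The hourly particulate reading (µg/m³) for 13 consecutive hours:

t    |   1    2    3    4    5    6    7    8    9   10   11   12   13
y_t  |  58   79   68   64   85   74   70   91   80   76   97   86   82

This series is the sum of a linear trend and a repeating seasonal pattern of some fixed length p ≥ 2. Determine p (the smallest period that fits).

First differences y_{t+1} − y_t: 21, -11, -4, 21, -11, -4, 21, -11, …
The difference pattern repeats every 3 terms and not for any smaller step, so p = 3.

3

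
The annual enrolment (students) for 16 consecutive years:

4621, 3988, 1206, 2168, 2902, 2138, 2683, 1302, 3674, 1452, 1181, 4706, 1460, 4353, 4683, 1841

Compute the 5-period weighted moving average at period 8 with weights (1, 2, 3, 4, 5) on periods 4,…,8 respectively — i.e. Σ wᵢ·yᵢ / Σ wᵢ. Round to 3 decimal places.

2108.533

Weighted sum: 1·2168 + 2·2902 + 3·2138 + 4·2683 + 5·1302 = 2168 + 5804 + 6414 + 10732 + 6510 = 31628
Weight total: 1 + 2 + 3 + 4 + 5 = 15
WMA = 31628 / 15 = 2108.533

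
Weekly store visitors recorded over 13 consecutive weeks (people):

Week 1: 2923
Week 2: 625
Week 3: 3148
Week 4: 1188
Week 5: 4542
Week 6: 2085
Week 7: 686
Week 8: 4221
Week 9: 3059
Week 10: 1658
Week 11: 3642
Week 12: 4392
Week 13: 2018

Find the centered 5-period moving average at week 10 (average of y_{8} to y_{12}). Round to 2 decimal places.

3394.40

Sum of periods 8–12: 4221 + 3059 + 1658 + 3642 + 4392 = 16972
Divide by 5: 16972 / 5 = 3394.40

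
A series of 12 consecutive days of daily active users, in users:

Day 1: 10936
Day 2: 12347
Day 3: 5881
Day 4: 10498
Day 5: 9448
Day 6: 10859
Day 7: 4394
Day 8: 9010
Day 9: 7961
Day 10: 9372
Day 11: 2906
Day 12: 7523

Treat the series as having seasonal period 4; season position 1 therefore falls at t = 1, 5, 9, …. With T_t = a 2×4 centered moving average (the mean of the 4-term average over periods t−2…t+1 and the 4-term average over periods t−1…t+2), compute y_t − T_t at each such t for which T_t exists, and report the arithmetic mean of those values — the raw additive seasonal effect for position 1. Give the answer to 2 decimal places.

462.56

Season position 1 occurs at t = 5, 9 (where T_t is defined).
t=5: T_5 = 8985.6250; y_5 − T_5 = 9448 − 8985.6250 = 462.3750
t=9: T_9 = 7498.2500; y_9 − T_9 = 7961 − 7498.2500 = 462.7500
Mean deviation: (462.3750 + 462.7500) / 2 = 462.56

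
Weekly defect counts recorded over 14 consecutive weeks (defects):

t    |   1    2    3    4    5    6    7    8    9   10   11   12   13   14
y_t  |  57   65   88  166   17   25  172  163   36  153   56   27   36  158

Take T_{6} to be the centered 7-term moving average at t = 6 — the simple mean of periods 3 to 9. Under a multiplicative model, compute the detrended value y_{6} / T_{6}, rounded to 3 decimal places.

0.262

Trend T_6 = (88 + 166 + 17 + 25 + 172 + 163 + 36) / 7 = 667/7 = 95.28571
Ratio to trend: 25 / 95.28571 = 0.262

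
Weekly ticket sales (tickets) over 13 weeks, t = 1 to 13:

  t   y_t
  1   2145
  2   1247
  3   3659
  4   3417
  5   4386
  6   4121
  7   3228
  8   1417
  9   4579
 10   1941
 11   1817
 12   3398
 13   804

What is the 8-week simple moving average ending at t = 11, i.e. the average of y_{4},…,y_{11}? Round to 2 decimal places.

Sum of periods 4–11: 3417 + 4386 + 4121 + 3228 + 1417 + 4579 + 1941 + 1817 = 24906
Divide by 8: 24906 / 8 = 3113.25

3113.25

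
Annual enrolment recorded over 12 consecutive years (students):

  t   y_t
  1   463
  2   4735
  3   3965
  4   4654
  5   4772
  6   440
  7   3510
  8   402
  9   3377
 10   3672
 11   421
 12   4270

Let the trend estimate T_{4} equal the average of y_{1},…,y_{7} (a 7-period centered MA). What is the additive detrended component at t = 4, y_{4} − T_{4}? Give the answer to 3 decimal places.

Trend T_4 = (463 + 4735 + 3965 + 4654 + 4772 + 440 + 3510) / 7 = 22539/7 = 3219.85714
Detrended value: 4654 − 3219.85714 = 1434.143

1434.143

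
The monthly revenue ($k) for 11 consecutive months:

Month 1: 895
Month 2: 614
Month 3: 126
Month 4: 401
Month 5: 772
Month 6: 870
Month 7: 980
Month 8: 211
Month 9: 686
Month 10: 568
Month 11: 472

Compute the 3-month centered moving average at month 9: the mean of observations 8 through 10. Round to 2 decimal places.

488.33

Sum of periods 8–10: 211 + 686 + 568 = 1465
Divide by 3: 1465 / 3 = 488.33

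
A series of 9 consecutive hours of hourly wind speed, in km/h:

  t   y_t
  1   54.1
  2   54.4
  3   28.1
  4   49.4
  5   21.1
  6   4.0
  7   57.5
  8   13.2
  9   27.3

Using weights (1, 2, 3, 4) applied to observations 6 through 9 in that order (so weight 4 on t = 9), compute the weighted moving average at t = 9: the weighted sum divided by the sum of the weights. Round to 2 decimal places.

Weighted sum: 1·4.0 + 2·57.5 + 3·13.2 + 4·27.3 = 4.0 + 115.0 + 39.6 + 109.2 = 267.8
Weight total: 1 + 2 + 3 + 4 = 10
WMA = 267.8 / 10 = 26.78

26.78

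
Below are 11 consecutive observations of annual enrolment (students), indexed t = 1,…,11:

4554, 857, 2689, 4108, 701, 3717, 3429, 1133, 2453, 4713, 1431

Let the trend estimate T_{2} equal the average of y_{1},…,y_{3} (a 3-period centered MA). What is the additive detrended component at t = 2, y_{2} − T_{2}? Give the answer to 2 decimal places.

Trend T_2 = (4554 + 857 + 2689) / 3 = 8100/3 = 2700.0000
Detrended value: 857 − 2700.0000 = -1843.00

-1843.00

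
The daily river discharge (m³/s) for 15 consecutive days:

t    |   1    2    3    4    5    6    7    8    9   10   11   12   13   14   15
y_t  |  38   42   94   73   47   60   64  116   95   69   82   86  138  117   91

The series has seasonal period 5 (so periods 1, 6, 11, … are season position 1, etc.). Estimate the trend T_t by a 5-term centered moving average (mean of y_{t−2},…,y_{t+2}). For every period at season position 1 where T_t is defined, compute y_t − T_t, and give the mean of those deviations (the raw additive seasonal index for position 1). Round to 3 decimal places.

Season position 1 occurs at t = 6, 11 (where T_t is defined).
t=6: T_6 = 72.00000; y_6 − T_6 = 60 − 72.00000 = -12.00000
t=11: T_11 = 94.00000; y_11 − T_11 = 82 − 94.00000 = -12.00000
Mean deviation: (-12.00000 + -12.00000) / 2 = -12.000

-12.000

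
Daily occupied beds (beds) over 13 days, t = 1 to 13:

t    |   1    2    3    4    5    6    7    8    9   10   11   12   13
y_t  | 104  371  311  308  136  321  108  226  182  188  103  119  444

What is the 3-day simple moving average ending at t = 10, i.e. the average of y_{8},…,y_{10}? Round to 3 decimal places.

198.667

Sum of periods 8–10: 226 + 182 + 188 = 596
Divide by 3: 596 / 3 = 198.667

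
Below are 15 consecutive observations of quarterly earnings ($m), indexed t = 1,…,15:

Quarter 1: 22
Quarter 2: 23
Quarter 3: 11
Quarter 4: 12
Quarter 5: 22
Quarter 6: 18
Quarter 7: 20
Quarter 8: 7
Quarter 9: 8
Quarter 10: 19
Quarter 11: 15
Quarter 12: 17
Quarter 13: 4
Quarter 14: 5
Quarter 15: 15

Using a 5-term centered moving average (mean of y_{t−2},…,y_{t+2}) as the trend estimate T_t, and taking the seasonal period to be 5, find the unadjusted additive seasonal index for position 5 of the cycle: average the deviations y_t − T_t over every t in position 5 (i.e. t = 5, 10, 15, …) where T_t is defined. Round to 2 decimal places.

5.60

Season position 5 occurs at t = 5, 10 (where T_t is defined).
t=5: T_5 = 16.6000; y_5 − T_5 = 22 − 16.6000 = 5.4000
t=10: T_10 = 13.2000; y_10 − T_10 = 19 − 13.2000 = 5.8000
Mean deviation: (5.4000 + 5.8000) / 2 = 5.60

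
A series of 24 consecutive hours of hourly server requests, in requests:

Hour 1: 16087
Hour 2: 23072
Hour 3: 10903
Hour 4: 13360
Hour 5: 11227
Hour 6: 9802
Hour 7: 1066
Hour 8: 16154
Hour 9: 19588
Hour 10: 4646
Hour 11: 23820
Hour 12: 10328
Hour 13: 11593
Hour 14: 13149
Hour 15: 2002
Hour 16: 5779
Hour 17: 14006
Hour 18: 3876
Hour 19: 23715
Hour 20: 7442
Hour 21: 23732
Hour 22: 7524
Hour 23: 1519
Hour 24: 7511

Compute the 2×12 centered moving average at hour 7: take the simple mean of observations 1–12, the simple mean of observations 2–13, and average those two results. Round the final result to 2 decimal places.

13150.50

Sum over 1–12: 16087 + 23072 + 10903 + 13360 + 11227 + 9802 + 1066 + 16154 + 19588 + 4646 + 23820 + 10328 = 160053
Sum over 2–13: 23072 + 10903 + 13360 + 11227 + 9802 + 1066 + 16154 + 19588 + 4646 + 23820 + 10328 + 11593 = 155559
CMA at t=7 = (160053 + 155559) / (2·12) = 315612 / 24 = 13150.50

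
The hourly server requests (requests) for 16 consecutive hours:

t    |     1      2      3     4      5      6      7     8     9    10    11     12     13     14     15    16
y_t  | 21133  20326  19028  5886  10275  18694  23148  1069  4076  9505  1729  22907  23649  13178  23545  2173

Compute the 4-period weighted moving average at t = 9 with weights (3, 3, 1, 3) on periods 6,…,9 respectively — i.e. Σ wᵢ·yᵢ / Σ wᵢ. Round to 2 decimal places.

13882.30

Weighted sum: 3·18694 + 3·23148 + 1·1069 + 3·4076 = 56082 + 69444 + 1069 + 12228 = 138823
Weight total: 3 + 3 + 1 + 3 = 10
WMA = 138823 / 10 = 13882.30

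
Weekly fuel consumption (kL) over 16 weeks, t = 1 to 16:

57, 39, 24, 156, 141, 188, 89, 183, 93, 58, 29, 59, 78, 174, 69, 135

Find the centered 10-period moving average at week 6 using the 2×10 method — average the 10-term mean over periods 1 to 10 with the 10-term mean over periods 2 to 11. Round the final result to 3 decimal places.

101.400

Sum over 1–10: 57 + 39 + 24 + 156 + 141 + 188 + 89 + 183 + 93 + 58 = 1028
Sum over 2–11: 39 + 24 + 156 + 141 + 188 + 89 + 183 + 93 + 58 + 29 = 1000
CMA at t=6 = (1028 + 1000) / (2·10) = 2028 / 20 = 101.400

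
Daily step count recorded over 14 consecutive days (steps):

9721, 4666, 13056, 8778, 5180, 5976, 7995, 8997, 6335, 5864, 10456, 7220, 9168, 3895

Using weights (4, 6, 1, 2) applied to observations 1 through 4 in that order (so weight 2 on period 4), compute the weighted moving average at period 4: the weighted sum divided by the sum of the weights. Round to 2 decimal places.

Weighted sum: 4·9721 + 6·4666 + 1·13056 + 2·8778 = 38884 + 27996 + 13056 + 17556 = 97492
Weight total: 4 + 6 + 1 + 2 = 13
WMA = 97492 / 13 = 7499.38

7499.38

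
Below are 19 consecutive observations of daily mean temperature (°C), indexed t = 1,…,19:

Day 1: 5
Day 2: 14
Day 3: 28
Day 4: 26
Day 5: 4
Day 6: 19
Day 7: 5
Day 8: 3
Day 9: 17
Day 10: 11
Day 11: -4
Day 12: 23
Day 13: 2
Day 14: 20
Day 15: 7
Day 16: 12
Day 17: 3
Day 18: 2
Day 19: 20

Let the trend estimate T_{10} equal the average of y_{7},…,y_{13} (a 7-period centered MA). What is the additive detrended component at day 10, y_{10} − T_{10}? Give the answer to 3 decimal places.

2.857

Trend T_10 = (5 + 3 + 17 + 11 + (-4) + 23 + 2) / 7 = 57/7 = 8.14286
Detrended value: 11 − 8.14286 = 2.857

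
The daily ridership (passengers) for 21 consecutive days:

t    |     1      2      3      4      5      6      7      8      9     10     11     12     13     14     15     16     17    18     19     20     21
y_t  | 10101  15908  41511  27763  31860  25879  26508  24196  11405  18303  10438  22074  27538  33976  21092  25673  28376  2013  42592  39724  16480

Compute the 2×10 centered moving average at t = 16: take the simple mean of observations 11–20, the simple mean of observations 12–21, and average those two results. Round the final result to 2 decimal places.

Sum over 11–20: 10438 + 22074 + 27538 + 33976 + 21092 + 25673 + 28376 + 2013 + 42592 + 39724 = 253496
Sum over 12–21: 22074 + 27538 + 33976 + 21092 + 25673 + 28376 + 2013 + 42592 + 39724 + 16480 = 259538
CMA at t=16 = (253496 + 259538) / (2·10) = 513034 / 20 = 25651.70

25651.70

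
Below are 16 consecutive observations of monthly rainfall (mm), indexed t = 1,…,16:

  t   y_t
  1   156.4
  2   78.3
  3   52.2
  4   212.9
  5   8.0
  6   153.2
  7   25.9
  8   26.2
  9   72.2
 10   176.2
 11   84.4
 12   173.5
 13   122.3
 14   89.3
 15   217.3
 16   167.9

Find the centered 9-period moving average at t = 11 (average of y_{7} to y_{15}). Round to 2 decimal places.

Sum of periods 7–15: 25.9 + 26.2 + 72.2 + 176.2 + 84.4 + 173.5 + 122.3 + 89.3 + 217.3 = 987.3
Divide by 9: 987.3 / 9 = 109.70

109.70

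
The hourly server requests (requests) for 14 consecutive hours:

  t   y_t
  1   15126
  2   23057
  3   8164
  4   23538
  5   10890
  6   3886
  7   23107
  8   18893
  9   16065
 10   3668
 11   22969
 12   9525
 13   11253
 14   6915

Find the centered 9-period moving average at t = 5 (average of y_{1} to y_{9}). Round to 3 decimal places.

Sum of periods 1–9: 15126 + 23057 + 8164 + 23538 + 10890 + 3886 + 23107 + 18893 + 16065 = 142726
Divide by 9: 142726 / 9 = 15858.444

15858.444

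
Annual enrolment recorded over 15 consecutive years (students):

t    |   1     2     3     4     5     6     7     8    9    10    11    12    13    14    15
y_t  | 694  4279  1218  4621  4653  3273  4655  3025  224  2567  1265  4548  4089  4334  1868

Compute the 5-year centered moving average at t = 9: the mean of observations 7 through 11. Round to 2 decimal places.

2347.20

Sum of periods 7–11: 4655 + 3025 + 224 + 2567 + 1265 = 11736
Divide by 5: 11736 / 5 = 2347.20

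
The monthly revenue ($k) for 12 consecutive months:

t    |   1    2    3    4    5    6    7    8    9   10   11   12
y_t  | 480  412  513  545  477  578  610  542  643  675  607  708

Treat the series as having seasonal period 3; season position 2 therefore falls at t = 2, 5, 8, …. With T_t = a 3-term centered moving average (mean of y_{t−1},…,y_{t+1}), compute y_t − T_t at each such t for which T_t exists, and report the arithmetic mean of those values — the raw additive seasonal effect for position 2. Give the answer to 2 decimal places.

Season position 2 occurs at t = 2, 5, 8, 11 (where T_t is defined).
t=2: T_2 = 468.3333; y_2 − T_2 = 412 − 468.3333 = -56.3333
t=5: T_5 = 533.3333; y_5 − T_5 = 477 − 533.3333 = -56.3333
t=8: T_8 = 598.3333; y_8 − T_8 = 542 − 598.3333 = -56.3333
t=11: T_11 = 663.3333; y_11 − T_11 = 607 − 663.3333 = -56.3333
Mean deviation: (-56.3333 + -56.3333 + -56.3333 + -56.3333) / 4 = -56.33

-56.33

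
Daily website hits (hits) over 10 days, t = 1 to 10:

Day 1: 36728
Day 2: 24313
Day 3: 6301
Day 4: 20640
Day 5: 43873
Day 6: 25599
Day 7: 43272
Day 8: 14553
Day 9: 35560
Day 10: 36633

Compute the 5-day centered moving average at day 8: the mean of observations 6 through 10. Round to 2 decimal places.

Sum of periods 6–10: 25599 + 43272 + 14553 + 35560 + 36633 = 155617
Divide by 5: 155617 / 5 = 31123.40

31123.40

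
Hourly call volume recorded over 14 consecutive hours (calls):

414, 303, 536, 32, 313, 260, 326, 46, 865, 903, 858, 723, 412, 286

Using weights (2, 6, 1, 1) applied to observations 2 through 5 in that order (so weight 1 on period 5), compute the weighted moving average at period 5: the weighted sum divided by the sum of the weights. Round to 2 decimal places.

Weighted sum: 2·303 + 6·536 + 1·32 + 1·313 = 606 + 3216 + 32 + 313 = 4167
Weight total: 2 + 6 + 1 + 1 = 10
WMA = 4167 / 10 = 416.70

416.70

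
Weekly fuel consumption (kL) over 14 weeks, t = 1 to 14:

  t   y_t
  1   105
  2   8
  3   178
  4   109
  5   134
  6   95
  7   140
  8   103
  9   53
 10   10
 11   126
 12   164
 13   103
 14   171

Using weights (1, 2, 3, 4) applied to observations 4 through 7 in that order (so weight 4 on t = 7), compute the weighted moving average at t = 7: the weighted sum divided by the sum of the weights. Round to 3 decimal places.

Weighted sum: 1·109 + 2·134 + 3·95 + 4·140 = 109 + 268 + 285 + 560 = 1222
Weight total: 1 + 2 + 3 + 4 = 10
WMA = 1222 / 10 = 122.200

122.200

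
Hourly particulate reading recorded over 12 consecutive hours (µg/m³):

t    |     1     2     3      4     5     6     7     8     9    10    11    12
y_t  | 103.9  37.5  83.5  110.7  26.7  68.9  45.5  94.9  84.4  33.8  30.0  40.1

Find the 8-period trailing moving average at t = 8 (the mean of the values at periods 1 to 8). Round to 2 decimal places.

Sum of periods 1–8: 103.9 + 37.5 + 83.5 + 110.7 + 26.7 + 68.9 + 45.5 + 94.9 = 571.6
Divide by 8: 571.6 / 8 = 71.45

71.45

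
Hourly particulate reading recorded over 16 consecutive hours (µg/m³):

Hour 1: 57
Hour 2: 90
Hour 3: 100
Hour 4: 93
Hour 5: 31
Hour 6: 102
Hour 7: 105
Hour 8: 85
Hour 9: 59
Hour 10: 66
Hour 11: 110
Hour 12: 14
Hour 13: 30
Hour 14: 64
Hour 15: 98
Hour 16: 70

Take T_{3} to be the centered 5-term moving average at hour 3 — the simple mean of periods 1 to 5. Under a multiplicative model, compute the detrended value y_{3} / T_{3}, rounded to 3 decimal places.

Trend T_3 = (57 + 90 + 100 + 93 + 31) / 5 = 371/5 = 74.20000
Ratio to trend: 100 / 74.20000 = 1.348

1.348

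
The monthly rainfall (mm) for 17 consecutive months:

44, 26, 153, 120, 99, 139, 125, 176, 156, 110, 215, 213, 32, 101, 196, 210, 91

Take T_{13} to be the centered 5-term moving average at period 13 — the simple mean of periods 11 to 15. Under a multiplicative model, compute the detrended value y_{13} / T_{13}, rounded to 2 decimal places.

0.21

Trend T_13 = (215 + 213 + 32 + 101 + 196) / 5 = 757/5 = 151.4000
Ratio to trend: 32 / 151.4000 = 0.21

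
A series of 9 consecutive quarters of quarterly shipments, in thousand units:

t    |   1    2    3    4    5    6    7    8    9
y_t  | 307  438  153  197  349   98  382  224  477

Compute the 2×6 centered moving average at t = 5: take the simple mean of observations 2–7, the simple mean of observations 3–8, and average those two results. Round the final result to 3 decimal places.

Sum over 2–7: 438 + 153 + 197 + 349 + 98 + 382 = 1617
Sum over 3–8: 153 + 197 + 349 + 98 + 382 + 224 = 1403
CMA at t=5 = (1617 + 1403) / (2·6) = 3020 / 12 = 251.667

251.667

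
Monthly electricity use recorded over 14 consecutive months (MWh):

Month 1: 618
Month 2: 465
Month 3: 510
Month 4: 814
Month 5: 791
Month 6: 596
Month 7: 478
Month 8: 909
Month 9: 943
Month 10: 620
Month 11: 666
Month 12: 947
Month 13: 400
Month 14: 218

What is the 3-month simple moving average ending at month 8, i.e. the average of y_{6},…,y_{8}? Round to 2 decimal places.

Sum of periods 6–8: 596 + 478 + 909 = 1983
Divide by 3: 1983 / 3 = 661.00

661.00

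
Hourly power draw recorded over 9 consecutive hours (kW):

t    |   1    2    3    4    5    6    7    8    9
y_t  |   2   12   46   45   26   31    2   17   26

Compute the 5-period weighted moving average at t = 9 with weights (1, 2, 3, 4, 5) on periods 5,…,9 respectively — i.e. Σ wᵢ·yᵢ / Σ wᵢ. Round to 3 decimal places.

Weighted sum: 1·26 + 2·31 + 3·2 + 4·17 + 5·26 = 26 + 62 + 6 + 68 + 130 = 292
Weight total: 1 + 2 + 3 + 4 + 5 = 15
WMA = 292 / 15 = 19.467

19.467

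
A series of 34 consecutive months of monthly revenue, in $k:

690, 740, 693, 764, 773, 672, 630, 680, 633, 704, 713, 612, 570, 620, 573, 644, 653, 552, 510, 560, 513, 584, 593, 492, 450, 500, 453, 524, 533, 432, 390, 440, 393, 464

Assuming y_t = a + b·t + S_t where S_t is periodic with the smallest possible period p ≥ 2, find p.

6

First differences y_{t+1} − y_t: 50, -47, 71, 9, -101, -42, 50, -47, 71, 9, -101, -42, 50, -47, …
The difference pattern repeats every 6 terms and not for any smaller step, so p = 6.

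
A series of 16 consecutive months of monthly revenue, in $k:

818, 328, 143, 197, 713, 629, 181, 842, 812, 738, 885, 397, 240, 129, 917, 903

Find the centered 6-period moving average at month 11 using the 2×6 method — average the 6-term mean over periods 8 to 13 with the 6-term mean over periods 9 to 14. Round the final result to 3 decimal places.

592.917

Sum over 8–13: 842 + 812 + 738 + 885 + 397 + 240 = 3914
Sum over 9–14: 812 + 738 + 885 + 397 + 240 + 129 = 3201
CMA at t=11 = (3914 + 3201) / (2·6) = 7115 / 12 = 592.917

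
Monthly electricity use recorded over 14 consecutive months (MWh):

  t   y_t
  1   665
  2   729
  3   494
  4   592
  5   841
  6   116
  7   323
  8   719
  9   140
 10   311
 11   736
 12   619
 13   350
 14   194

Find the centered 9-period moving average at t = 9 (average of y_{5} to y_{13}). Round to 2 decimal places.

461.67

Sum of periods 5–13: 841 + 116 + 323 + 719 + 140 + 311 + 736 + 619 + 350 = 4155
Divide by 9: 4155 / 9 = 461.67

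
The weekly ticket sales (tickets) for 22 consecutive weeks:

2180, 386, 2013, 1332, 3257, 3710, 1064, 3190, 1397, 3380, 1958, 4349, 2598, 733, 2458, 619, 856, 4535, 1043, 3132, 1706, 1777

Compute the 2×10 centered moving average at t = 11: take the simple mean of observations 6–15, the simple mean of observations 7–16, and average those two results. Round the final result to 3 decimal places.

2329.150

Sum over 6–15: 3710 + 1064 + 3190 + 1397 + 3380 + 1958 + 4349 + 2598 + 733 + 2458 = 24837
Sum over 7–16: 1064 + 3190 + 1397 + 3380 + 1958 + 4349 + 2598 + 733 + 2458 + 619 = 21746
CMA at t=11 = (24837 + 21746) / (2·10) = 46583 / 20 = 2329.150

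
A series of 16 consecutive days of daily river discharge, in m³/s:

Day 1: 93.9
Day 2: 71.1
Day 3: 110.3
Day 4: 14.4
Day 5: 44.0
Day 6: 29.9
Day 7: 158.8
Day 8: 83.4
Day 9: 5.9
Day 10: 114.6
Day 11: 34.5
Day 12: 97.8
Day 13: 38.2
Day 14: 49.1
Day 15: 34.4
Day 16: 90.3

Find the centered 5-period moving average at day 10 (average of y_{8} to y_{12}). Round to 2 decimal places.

67.24

Sum of periods 8–12: 83.4 + 5.9 + 114.6 + 34.5 + 97.8 = 336.2
Divide by 5: 336.2 / 5 = 67.24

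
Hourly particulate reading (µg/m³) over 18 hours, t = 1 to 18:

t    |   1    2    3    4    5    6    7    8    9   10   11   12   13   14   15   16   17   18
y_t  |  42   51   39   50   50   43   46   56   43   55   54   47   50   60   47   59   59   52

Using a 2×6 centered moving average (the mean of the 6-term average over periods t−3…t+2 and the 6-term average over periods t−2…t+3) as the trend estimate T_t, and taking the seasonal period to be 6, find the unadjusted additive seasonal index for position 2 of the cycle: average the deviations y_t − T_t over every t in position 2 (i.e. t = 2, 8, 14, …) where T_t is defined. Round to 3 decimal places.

Season position 2 occurs at t = 8, 14 (where T_t is defined).
t=8: T_8 = 49.16667; y_8 − T_8 = 56 − 49.16667 = 6.83333
t=14: T_14 = 53.25000; y_14 − T_14 = 60 − 53.25000 = 6.75000
Mean deviation: (6.83333 + 6.75000) / 2 = 6.792

6.792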